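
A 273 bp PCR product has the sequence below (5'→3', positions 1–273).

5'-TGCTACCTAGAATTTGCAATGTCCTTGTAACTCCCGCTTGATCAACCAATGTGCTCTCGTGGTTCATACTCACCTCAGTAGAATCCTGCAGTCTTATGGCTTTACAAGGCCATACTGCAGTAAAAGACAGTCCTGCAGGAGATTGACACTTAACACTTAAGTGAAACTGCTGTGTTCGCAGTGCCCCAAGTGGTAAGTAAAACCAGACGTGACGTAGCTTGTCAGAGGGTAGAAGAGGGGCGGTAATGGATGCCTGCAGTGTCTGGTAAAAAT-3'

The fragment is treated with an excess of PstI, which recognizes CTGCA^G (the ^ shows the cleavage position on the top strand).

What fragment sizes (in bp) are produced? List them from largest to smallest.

121, 90, 29, 18, 15 bp

PstI sites (CTGCAG) start at positions 86, 115, 133, 254.
PstI cuts after base 5 of each site (before the last base), so after positions 90, 119, 137, 258.
Linear molecule, 4 cuts → 5 fragments:
  1–90 → 90 bp
  91–119 → 29 bp
  120–137 → 18 bp
  138–258 → 121 bp
  259–273 → 15 bp
Sorted largest to smallest: 121, 90, 29, 18, 15 bp.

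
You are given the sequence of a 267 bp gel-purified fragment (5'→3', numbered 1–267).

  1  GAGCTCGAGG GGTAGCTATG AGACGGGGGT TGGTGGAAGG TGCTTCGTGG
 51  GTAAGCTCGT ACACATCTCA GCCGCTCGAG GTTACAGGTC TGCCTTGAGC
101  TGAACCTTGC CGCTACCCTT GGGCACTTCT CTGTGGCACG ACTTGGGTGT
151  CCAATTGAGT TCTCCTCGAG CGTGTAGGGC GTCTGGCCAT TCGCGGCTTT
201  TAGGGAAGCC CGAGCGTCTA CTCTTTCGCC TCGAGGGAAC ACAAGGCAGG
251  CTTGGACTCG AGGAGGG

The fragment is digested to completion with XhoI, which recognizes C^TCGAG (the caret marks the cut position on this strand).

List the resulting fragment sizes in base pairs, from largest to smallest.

90, 71, 65, 27, 10, 4 bp

XhoI sites (CTCGAG) start at positions 4, 75, 165, 230, 257.
XhoI cuts after the first base of each site, so after positions 4, 75, 165, 230, 257.
Linear molecule, 5 cuts → 6 fragments:
  1–4 → 4 bp
  5–75 → 71 bp
  76–165 → 90 bp
  166–230 → 65 bp
  231–257 → 27 bp
  258–267 → 10 bp
Sorted largest to smallest: 90, 71, 65, 27, 10, 4 bp.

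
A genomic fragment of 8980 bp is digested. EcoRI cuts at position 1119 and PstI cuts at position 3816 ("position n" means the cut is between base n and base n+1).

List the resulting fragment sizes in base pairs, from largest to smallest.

Combined cut positions (sorted): 1119, 3816.
Linear molecule, 2 cuts → 3 fragments:
  1119 − 0 = 1119 bp
  3816 − 1119 = 2697 bp
  8980 − 3816 = 5164 bp
Sorted largest to smallest: 5164, 2697, 1119 bp.

5164, 2697, 1119 bp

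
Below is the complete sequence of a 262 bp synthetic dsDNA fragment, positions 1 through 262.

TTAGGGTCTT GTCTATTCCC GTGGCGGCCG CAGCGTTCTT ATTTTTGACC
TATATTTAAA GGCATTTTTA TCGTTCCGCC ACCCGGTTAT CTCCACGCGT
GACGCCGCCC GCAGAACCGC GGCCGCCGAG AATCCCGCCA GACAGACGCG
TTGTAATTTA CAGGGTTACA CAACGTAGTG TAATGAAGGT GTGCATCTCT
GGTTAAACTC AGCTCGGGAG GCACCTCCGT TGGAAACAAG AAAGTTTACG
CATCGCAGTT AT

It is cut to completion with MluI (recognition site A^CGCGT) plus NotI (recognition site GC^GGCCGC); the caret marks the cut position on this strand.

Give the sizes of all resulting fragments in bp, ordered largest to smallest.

MluI sites (ACGCGT) start at positions 95, 146.
MluI cuts after the first base of each site, so after positions 95, 146.
NotI sites (GCGGCCGC) start at positions 24, 119.
NotI cuts after base 2 of each site, so after positions 25, 120.
Combined cut positions: 25, 95, 120, 146.
Linear molecule, 4 cuts → 5 fragments:
  1–25 → 25 bp
  26–95 → 70 bp
  96–120 → 25 bp
  121–146 → 26 bp
  147–262 → 116 bp
Sorted largest to smallest: 116, 70, 26, 25, 25 bp.

116, 70, 26, 25, 25 bp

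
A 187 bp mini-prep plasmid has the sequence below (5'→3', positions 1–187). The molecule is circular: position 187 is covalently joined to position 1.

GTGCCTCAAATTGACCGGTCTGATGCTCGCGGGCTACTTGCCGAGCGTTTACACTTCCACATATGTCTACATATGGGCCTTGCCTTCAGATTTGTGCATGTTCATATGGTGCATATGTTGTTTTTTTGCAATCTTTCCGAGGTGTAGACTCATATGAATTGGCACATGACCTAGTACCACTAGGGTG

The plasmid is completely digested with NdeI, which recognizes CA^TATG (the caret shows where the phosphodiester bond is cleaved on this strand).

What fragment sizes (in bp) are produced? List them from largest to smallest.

96, 39, 33, 10, 9 bp

NdeI sites (CATATG) start at positions 60, 70, 103, 112, 151.
NdeI cuts after base 2 of each site, so after positions 61, 71, 104, 113, 152.
Circular molecule, 5 cuts → 5 fragments:
  62–71 → 10 bp
  72–104 → 33 bp
  105–113 → 9 bp
  114–152 → 39 bp
  153–187 then 1–61 → 35 + 61 = 96 bp
Sorted largest to smallest: 96, 39, 33, 10, 9 bp.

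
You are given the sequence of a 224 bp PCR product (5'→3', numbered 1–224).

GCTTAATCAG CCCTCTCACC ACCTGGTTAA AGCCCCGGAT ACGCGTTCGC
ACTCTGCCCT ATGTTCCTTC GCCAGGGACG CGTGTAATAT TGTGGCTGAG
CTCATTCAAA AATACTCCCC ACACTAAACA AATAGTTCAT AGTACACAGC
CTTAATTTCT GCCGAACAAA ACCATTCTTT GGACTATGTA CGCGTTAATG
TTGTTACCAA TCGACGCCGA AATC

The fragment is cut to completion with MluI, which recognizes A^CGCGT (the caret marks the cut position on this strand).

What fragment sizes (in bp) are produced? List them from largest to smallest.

112, 41, 37, 34 bp

MluI sites (ACGCGT) start at positions 41, 78, 190.
MluI cuts after the first base of each site, so after positions 41, 78, 190.
Linear molecule, 3 cuts → 4 fragments:
  1–41 → 41 bp
  42–78 → 37 bp
  79–190 → 112 bp
  191–224 → 34 bp
Sorted largest to smallest: 112, 41, 37, 34 bp.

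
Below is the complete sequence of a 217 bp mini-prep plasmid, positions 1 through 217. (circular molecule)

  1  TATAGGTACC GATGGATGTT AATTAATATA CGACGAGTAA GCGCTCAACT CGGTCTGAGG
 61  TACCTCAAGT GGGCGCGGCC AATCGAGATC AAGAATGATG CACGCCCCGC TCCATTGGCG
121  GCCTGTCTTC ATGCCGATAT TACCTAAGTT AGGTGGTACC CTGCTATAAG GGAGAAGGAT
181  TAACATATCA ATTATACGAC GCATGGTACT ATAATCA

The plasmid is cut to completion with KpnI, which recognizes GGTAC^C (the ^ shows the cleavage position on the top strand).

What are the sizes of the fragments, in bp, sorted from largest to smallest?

96, 67, 54 bp

KpnI sites (GGTACC) start at positions 5, 59, 155.
KpnI cuts after base 5 of each site (before the last base), so after positions 9, 63, 159.
Circular molecule, 3 cuts → 3 fragments:
  10–63 → 54 bp
  64–159 → 96 bp
  160–217 then 1–9 → 58 + 9 = 67 bp
Sorted largest to smallest: 96, 67, 54 bp.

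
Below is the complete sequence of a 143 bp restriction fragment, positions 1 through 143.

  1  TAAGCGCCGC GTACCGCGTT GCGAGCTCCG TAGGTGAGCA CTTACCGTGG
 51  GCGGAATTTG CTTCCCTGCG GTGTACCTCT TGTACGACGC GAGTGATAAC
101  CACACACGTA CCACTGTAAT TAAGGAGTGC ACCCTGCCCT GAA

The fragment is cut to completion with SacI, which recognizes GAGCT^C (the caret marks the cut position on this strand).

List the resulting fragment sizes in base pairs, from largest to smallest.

116, 27 bp

The SacI site (GAGCTC) starts at position 23.
SacI cuts after base 5 of each site (before the last base), so after position 27.
Linear molecule, 1 cut → 2 fragments:
  1–27 → 27 bp
  28–143 → 116 bp
Sorted largest to smallest: 116, 27 bp.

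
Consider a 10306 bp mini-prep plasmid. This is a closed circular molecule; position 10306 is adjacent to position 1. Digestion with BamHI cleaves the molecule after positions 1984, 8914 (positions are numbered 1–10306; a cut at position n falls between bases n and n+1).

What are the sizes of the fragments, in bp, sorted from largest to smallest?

Circular molecule, 2 cuts → 2 fragments:
  8914 − 1984 = 6930 bp
  wrap: 10306 − 8914 + 1984 = 3376 bp
Sorted largest to smallest: 6930, 3376 bp.

6930, 3376 bp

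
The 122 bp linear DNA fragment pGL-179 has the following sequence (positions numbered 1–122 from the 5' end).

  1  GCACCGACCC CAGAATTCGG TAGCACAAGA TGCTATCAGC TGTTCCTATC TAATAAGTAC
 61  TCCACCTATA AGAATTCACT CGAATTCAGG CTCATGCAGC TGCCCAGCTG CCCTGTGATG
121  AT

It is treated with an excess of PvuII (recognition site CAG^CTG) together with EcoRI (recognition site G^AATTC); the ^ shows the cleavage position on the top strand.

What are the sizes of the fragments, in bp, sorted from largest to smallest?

33, 26, 17, 15, 13, 10, 8 bp

PvuII sites (CAGCTG) start at positions 37, 97, 105.
PvuII cuts after base 3 of each site, so after positions 39, 99, 107.
EcoRI sites (GAATTC) start at positions 13, 72, 82.
EcoRI cuts after the first base of each site, so after positions 13, 72, 82.
Combined cut positions: 13, 39, 72, 82, 99, 107.
Linear molecule, 6 cuts → 7 fragments:
  1–13 → 13 bp
  14–39 → 26 bp
  40–72 → 33 bp
  73–82 → 10 bp
  83–99 → 17 bp
  100–107 → 8 bp
  108–122 → 15 bp
Sorted largest to smallest: 33, 26, 17, 15, 13, 10, 8 bp.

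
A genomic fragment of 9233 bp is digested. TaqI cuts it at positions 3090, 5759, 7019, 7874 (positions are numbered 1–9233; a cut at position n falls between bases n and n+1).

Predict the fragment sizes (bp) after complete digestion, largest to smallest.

3090, 2669, 1359, 1260, 855 bp

Linear molecule, 4 cuts → 5 fragments:
  3090 − 0 = 3090 bp
  5759 − 3090 = 2669 bp
  7019 − 5759 = 1260 bp
  7874 − 7019 = 855 bp
  9233 − 7874 = 1359 bp
Sorted largest to smallest: 3090, 2669, 1359, 1260, 855 bp.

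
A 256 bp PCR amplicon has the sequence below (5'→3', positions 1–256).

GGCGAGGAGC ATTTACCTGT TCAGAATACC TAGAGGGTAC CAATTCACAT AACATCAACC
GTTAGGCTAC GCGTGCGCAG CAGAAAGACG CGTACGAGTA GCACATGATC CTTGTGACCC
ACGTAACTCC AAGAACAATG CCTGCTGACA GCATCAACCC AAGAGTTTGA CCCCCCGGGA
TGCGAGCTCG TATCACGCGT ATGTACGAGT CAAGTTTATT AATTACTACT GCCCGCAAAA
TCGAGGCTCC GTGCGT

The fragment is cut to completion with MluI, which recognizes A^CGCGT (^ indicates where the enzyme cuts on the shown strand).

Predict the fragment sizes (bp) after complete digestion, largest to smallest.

MluI sites (ACGCGT) start at positions 69, 88, 195.
MluI cuts after the first base of each site, so after positions 69, 88, 195.
Linear molecule, 3 cuts → 4 fragments:
  1–69 → 69 bp
  70–88 → 19 bp
  89–195 → 107 bp
  196–256 → 61 bp
Sorted largest to smallest: 107, 69, 61, 19 bp.

107, 69, 61, 19 bp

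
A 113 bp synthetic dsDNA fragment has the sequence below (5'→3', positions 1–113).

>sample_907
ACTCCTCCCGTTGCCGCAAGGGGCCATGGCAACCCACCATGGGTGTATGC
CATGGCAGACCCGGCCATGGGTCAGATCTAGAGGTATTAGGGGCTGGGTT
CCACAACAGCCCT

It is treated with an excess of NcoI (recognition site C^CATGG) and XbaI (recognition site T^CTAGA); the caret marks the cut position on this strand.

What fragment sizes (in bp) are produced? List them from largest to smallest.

36, 24, 15, 13, 13, 12 bp

NcoI sites (CCATGG) start at positions 24, 37, 50, 65.
NcoI cuts after the first base of each site, so after positions 24, 37, 50, 65.
The XbaI site (TCTAGA) starts at position 77.
XbaI cuts after the first base of each site, so after position 77.
Combined cut positions: 24, 37, 50, 65, 77.
Linear molecule, 5 cuts → 6 fragments:
  1–24 → 24 bp
  25–37 → 13 bp
  38–50 → 13 bp
  51–65 → 15 bp
  66–77 → 12 bp
  78–113 → 36 bp
Sorted largest to smallest: 36, 24, 15, 13, 13, 12 bp.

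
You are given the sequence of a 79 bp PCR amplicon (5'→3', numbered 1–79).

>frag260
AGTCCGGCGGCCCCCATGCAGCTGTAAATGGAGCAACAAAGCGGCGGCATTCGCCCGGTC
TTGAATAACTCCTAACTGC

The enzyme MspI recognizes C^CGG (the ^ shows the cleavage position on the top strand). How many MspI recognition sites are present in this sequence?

2

CCGG occurs starting at positions 4, 55.
MspI cuts at 2 sites.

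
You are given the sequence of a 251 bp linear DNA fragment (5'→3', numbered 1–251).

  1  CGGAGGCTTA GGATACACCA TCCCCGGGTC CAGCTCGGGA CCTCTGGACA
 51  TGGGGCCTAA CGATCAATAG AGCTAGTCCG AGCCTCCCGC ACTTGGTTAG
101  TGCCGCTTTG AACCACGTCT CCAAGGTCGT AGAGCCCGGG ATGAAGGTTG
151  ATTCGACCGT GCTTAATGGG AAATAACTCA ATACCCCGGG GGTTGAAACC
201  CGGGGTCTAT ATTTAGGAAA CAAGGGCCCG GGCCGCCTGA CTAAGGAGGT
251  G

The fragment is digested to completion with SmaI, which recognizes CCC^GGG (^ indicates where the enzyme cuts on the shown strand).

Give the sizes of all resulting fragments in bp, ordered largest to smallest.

SmaI sites (CCCGGG) start at positions 23, 135, 185, 199, 227.
SmaI cuts after base 3 of each site, so after positions 25, 137, 187, 201, 229.
Linear molecule, 5 cuts → 6 fragments:
  1–25 → 25 bp
  26–137 → 112 bp
  138–187 → 50 bp
  188–201 → 14 bp
  202–229 → 28 bp
  230–251 → 22 bp
Sorted largest to smallest: 112, 50, 28, 25, 22, 14 bp.

112, 50, 28, 25, 22, 14 bp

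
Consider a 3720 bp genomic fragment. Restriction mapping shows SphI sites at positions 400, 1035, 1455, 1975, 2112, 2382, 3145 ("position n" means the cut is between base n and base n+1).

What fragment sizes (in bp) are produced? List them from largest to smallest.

Linear molecule, 7 cuts → 8 fragments:
  400 − 0 = 400 bp
  1035 − 400 = 635 bp
  1455 − 1035 = 420 bp
  1975 − 1455 = 520 bp
  2112 − 1975 = 137 bp
  2382 − 2112 = 270 bp
  3145 − 2382 = 763 bp
  3720 − 3145 = 575 bp
Sorted largest to smallest: 763, 635, 575, 520, 420, 400, 270, 137 bp.

763, 635, 575, 520, 420, 400, 270, 137 bp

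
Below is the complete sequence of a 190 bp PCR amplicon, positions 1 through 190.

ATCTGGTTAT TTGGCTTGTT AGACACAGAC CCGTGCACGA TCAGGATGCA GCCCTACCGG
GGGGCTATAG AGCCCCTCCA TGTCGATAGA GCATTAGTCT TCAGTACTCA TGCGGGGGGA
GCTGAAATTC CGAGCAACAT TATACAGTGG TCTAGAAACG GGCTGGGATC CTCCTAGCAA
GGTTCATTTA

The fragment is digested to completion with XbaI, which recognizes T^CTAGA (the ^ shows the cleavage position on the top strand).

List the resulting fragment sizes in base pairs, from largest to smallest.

The XbaI site (TCTAGA) starts at position 151.
XbaI cuts after the first base of each site, so after position 151.
Linear molecule, 1 cut → 2 fragments:
  1–151 → 151 bp
  152–190 → 39 bp
Sorted largest to smallest: 151, 39 bp.

151, 39 bp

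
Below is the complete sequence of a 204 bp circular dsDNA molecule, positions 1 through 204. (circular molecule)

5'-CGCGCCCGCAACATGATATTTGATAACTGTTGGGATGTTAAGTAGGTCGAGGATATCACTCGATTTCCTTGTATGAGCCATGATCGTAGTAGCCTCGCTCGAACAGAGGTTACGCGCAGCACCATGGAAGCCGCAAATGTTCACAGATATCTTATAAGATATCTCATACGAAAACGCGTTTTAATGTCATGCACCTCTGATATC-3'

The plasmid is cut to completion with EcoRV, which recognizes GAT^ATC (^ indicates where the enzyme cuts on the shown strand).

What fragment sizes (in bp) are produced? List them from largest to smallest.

EcoRV sites (GATATC) start at positions 52, 146, 158, 199.
EcoRV cuts after base 3 of each site, so after positions 54, 148, 160, 201.
Circular molecule, 4 cuts → 4 fragments:
  55–148 → 94 bp
  149–160 → 12 bp
  161–201 → 41 bp
  202–204 then 1–54 → 3 + 54 = 57 bp
Sorted largest to smallest: 94, 57, 41, 12 bp.

94, 57, 41, 12 bp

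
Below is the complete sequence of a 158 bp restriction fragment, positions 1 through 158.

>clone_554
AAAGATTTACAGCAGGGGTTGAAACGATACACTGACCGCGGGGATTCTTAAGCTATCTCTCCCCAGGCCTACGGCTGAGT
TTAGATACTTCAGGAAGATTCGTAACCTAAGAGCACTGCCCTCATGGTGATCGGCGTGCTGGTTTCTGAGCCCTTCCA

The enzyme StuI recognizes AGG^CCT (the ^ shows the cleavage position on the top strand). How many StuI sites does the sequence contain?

AGGCCT occurs starting at position 65.
StuI cuts at 1 site.

1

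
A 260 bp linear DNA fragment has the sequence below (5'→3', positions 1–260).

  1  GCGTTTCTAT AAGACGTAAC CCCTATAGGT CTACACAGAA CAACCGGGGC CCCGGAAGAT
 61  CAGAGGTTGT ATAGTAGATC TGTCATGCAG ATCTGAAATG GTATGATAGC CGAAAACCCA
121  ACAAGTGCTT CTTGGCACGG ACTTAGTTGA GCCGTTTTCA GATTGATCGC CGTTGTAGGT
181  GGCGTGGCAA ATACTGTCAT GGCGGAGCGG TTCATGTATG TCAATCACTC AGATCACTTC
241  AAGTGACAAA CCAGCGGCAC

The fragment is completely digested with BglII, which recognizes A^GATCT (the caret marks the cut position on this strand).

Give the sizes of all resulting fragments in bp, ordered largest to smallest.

171, 76, 13 bp

BglII sites (AGATCT) start at positions 76, 89.
BglII cuts after the first base of each site, so after positions 76, 89.
Linear molecule, 2 cuts → 3 fragments:
  1–76 → 76 bp
  77–89 → 13 bp
  90–260 → 171 bp
Sorted largest to smallest: 171, 76, 13 bp.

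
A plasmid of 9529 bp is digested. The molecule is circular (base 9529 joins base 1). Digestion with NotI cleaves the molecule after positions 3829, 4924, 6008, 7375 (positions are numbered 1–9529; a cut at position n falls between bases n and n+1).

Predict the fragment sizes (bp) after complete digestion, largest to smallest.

Circular molecule, 4 cuts → 4 fragments:
  4924 − 3829 = 1095 bp
  6008 − 4924 = 1084 bp
  7375 − 6008 = 1367 bp
  wrap: 9529 − 7375 + 3829 = 5983 bp
Sorted largest to smallest: 5983, 1367, 1095, 1084 bp.

5983, 1367, 1095, 1084 bp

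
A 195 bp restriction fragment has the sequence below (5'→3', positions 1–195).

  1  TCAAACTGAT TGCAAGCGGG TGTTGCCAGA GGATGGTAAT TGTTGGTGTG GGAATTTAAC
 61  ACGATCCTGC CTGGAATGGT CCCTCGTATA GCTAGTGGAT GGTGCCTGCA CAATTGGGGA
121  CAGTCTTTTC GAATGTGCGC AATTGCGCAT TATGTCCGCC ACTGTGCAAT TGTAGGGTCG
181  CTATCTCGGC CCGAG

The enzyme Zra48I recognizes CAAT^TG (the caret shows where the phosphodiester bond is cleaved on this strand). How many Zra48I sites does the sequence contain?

3

CAATTG occurs starting at positions 111, 140, 167.
Zra48I cuts at 3 sites.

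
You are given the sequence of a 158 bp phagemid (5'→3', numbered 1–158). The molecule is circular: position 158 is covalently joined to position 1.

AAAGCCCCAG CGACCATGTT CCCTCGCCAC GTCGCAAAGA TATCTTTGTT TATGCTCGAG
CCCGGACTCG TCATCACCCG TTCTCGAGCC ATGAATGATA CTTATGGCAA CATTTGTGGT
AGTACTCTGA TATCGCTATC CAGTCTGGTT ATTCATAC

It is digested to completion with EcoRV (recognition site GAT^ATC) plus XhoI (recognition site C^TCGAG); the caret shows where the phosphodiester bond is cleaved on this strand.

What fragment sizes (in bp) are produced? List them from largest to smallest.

EcoRV sites (GATATC) start at positions 39, 129.
EcoRV cuts after base 3 of each site, so after positions 41, 131.
XhoI sites (CTCGAG) start at positions 55, 83.
XhoI cuts after the first base of each site, so after positions 55, 83.
Combined cut positions: 41, 55, 83, 131.
Circular molecule, 4 cuts → 4 fragments:
  42–55 → 14 bp
  56–83 → 28 bp
  84–131 → 48 bp
  132–158 then 1–41 → 27 + 41 = 68 bp
Sorted largest to smallest: 68, 48, 28, 14 bp.

68, 48, 28, 14 bp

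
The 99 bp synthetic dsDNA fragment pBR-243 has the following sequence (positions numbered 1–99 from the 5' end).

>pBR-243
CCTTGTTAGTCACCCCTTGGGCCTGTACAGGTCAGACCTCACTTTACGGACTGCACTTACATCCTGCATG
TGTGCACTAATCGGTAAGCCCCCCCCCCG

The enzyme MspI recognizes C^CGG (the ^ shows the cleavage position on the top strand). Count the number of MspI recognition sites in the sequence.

No occurrence of CCGG is present in the sequence.
MspI does not cut: 0 sites.

0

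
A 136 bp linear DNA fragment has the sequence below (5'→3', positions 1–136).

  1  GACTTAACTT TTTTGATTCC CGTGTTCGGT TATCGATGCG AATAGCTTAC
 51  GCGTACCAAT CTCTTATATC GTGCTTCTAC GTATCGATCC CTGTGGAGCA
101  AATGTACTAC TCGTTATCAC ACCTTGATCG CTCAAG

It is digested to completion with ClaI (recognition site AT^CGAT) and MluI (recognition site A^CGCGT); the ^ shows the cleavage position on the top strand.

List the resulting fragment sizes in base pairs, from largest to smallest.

52, 35, 33, 16 bp

ClaI sites (ATCGAT) start at positions 32, 83.
ClaI cuts after base 2 of each site, so after positions 33, 84.
The MluI site (ACGCGT) starts at position 49.
MluI cuts after the first base of each site, so after position 49.
Combined cut positions: 33, 49, 84.
Linear molecule, 3 cuts → 4 fragments:
  1–33 → 33 bp
  34–49 → 16 bp
  50–84 → 35 bp
  85–136 → 52 bp
Sorted largest to smallest: 52, 35, 33, 16 bp.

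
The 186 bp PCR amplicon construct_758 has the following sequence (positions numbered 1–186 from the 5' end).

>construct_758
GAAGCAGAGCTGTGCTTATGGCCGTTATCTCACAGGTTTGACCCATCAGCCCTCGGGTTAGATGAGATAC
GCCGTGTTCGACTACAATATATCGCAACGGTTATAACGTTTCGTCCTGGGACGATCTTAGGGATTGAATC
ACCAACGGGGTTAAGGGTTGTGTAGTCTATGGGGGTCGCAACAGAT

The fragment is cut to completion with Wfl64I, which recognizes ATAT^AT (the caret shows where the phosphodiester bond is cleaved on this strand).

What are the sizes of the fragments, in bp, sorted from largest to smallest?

96, 90 bp

The Wfl64I site (ATATAT) starts at position 87.
Wfl64I cuts after base 4 of each site, so after position 90.
Linear molecule, 1 cut → 2 fragments:
  1–90 → 90 bp
  91–186 → 96 bp
Sorted largest to smallest: 96, 90 bp.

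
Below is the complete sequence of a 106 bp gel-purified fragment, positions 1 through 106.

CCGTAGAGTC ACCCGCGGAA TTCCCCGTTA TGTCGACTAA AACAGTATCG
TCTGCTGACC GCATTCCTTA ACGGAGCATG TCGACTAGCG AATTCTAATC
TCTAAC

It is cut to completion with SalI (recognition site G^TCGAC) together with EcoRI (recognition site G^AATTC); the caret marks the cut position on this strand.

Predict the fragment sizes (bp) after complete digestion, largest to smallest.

SalI sites (GTCGAC) start at positions 32, 80.
SalI cuts after the first base of each site, so after positions 32, 80.
EcoRI sites (GAATTC) start at positions 18, 90.
EcoRI cuts after the first base of each site, so after positions 18, 90.
Combined cut positions: 18, 32, 80, 90.
Linear molecule, 4 cuts → 5 fragments:
  1–18 → 18 bp
  19–32 → 14 bp
  33–80 → 48 bp
  81–90 → 10 bp
  91–106 → 16 bp
Sorted largest to smallest: 48, 18, 16, 14, 10 bp.

48, 18, 16, 14, 10 bp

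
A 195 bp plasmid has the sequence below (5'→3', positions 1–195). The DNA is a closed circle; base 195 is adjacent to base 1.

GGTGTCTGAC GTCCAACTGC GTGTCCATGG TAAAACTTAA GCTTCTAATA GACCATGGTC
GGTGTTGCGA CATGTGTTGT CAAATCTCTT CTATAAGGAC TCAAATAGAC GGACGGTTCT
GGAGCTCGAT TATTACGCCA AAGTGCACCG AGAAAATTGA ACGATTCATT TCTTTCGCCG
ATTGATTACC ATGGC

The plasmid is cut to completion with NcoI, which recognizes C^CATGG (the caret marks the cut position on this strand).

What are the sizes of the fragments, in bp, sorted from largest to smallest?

136, 31, 28 bp

NcoI sites (CCATGG) start at positions 25, 53, 189.
NcoI cuts after the first base of each site, so after positions 25, 53, 189.
Circular molecule, 3 cuts → 3 fragments:
  26–53 → 28 bp
  54–189 → 136 bp
  190–195 then 1–25 → 6 + 25 = 31 bp
Sorted largest to smallest: 136, 31, 28 bp.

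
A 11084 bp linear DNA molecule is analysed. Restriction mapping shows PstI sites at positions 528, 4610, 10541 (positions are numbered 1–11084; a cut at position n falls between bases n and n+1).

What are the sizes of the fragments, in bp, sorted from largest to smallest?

Linear molecule, 3 cuts → 4 fragments:
  528 − 0 = 528 bp
  4610 − 528 = 4082 bp
  10541 − 4610 = 5931 bp
  11084 − 10541 = 543 bp
Sorted largest to smallest: 5931, 4082, 543, 528 bp.

5931, 4082, 543, 528 bp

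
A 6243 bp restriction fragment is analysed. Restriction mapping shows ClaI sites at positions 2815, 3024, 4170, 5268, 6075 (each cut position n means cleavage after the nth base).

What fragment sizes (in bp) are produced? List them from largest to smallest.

Linear molecule, 5 cuts → 6 fragments:
  2815 − 0 = 2815 bp
  3024 − 2815 = 209 bp
  4170 − 3024 = 1146 bp
  5268 − 4170 = 1098 bp
  6075 − 5268 = 807 bp
  6243 − 6075 = 168 bp
Sorted largest to smallest: 2815, 1146, 1098, 807, 209, 168 bp.

2815, 1146, 1098, 807, 209, 168 bp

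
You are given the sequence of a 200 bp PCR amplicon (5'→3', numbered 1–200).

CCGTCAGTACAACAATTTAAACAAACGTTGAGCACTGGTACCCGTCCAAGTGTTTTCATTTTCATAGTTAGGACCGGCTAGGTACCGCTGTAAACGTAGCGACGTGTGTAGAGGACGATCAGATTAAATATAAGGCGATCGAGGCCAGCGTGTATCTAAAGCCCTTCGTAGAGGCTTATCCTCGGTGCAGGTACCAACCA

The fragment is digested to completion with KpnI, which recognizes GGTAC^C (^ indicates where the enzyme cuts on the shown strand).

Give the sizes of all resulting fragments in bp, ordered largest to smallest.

109, 44, 41, 6 bp

KpnI sites (GGTACC) start at positions 37, 81, 190.
KpnI cuts after base 5 of each site (before the last base), so after positions 41, 85, 194.
Linear molecule, 3 cuts → 4 fragments:
  1–41 → 41 bp
  42–85 → 44 bp
  86–194 → 109 bp
  195–200 → 6 bp
Sorted largest to smallest: 109, 44, 41, 6 bp.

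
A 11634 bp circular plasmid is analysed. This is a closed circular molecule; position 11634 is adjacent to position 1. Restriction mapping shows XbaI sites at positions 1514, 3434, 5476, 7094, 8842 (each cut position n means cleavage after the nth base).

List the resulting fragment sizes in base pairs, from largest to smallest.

4306, 2042, 1920, 1748, 1618 bp

Circular molecule, 5 cuts → 5 fragments:
  3434 − 1514 = 1920 bp
  5476 − 3434 = 2042 bp
  7094 − 5476 = 1618 bp
  8842 − 7094 = 1748 bp
  wrap: 11634 − 8842 + 1514 = 4306 bp
Sorted largest to smallest: 4306, 2042, 1920, 1748, 1618 bp.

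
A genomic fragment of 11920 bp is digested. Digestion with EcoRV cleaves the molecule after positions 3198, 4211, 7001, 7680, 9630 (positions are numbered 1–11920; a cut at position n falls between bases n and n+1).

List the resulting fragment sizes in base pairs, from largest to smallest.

Linear molecule, 5 cuts → 6 fragments:
  3198 − 0 = 3198 bp
  4211 − 3198 = 1013 bp
  7001 − 4211 = 2790 bp
  7680 − 7001 = 679 bp
  9630 − 7680 = 1950 bp
  11920 − 9630 = 2290 bp
Sorted largest to smallest: 3198, 2790, 2290, 1950, 1013, 679 bp.

3198, 2790, 2290, 1950, 1013, 679 bp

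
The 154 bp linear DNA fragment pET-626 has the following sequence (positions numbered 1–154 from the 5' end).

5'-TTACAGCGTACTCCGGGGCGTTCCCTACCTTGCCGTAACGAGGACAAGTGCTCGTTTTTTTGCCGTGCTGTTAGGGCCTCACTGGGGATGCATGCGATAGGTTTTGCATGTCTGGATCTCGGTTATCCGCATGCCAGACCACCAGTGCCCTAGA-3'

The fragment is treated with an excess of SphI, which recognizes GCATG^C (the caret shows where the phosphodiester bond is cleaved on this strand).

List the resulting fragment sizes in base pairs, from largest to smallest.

94, 39, 21 bp

SphI sites (GCATGC) start at positions 90, 129.
SphI cuts after base 5 of each site (before the last base), so after positions 94, 133.
Linear molecule, 2 cuts → 3 fragments:
  1–94 → 94 bp
  95–133 → 39 bp
  134–154 → 21 bp
Sorted largest to smallest: 94, 39, 21 bp.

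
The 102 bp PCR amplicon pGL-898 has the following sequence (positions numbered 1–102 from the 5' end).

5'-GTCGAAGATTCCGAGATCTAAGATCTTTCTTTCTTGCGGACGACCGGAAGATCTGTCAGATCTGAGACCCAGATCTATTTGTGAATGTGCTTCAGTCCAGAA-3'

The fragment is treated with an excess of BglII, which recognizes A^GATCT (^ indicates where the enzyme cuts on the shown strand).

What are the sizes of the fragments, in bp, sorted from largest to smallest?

31, 28, 14, 13, 9, 7 bp

BglII sites (AGATCT) start at positions 14, 21, 49, 58, 71.
BglII cuts after the first base of each site, so after positions 14, 21, 49, 58, 71.
Linear molecule, 5 cuts → 6 fragments:
  1–14 → 14 bp
  15–21 → 7 bp
  22–49 → 28 bp
  50–58 → 9 bp
  59–71 → 13 bp
  72–102 → 31 bp
Sorted largest to smallest: 31, 28, 14, 13, 9, 7 bp.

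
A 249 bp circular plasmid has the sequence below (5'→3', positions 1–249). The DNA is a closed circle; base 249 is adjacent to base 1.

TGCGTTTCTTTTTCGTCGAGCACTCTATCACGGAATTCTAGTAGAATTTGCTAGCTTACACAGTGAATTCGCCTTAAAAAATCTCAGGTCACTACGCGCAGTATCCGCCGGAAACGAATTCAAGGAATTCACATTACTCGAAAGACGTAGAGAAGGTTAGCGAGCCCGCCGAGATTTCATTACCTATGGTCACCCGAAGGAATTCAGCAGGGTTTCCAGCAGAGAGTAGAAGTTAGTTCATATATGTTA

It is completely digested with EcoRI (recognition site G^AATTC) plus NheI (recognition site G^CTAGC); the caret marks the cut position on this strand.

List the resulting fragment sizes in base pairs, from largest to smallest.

EcoRI sites (GAATTC) start at positions 33, 65, 116, 125, 200.
EcoRI cuts after the first base of each site, so after positions 33, 65, 116, 125, 200.
The NheI site (GCTAGC) starts at position 50.
NheI cuts after the first base of each site, so after position 50.
Combined cut positions: 33, 50, 65, 116, 125, 200.
Circular molecule, 6 cuts → 6 fragments:
  34–50 → 17 bp
  51–65 → 15 bp
  66–116 → 51 bp
  117–125 → 9 bp
  126–200 → 75 bp
  201–249 then 1–33 → 49 + 33 = 82 bp
Sorted largest to smallest: 82, 75, 51, 17, 15, 9 bp.

82, 75, 51, 17, 15, 9 bp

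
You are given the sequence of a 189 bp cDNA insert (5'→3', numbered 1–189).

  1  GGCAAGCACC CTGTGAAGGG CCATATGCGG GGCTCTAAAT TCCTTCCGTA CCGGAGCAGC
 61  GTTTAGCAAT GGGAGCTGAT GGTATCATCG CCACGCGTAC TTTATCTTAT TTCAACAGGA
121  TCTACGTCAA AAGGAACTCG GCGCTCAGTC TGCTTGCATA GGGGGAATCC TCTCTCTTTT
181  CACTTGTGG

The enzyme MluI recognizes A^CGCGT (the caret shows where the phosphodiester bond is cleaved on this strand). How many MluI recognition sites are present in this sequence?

ACGCGT occurs starting at position 93.
MluI cuts at 1 site.

1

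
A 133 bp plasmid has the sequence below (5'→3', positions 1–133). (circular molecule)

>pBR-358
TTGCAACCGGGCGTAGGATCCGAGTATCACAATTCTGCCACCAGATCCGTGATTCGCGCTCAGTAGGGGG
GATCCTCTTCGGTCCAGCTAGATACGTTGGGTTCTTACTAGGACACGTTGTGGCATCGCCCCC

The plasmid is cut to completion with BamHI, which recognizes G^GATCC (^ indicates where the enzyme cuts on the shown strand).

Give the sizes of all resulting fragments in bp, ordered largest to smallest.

BamHI sites (GGATCC) start at positions 16, 70.
BamHI cuts after the first base of each site, so after positions 16, 70.
Circular molecule, 2 cuts → 2 fragments:
  17–70 → 54 bp
  71–133 then 1–16 → 63 + 16 = 79 bp
Sorted largest to smallest: 79, 54 bp.

79, 54 bp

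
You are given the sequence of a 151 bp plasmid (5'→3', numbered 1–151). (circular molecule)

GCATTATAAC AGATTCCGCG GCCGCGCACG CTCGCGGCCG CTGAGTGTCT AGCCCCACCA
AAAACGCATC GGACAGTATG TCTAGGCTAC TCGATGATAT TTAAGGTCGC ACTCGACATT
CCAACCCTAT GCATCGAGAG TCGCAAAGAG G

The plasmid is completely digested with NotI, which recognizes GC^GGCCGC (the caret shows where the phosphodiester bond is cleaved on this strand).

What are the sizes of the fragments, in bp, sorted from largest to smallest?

NotI sites (GCGGCCGC) start at positions 18, 34.
NotI cuts after base 2 of each site, so after positions 19, 35.
Circular molecule, 2 cuts → 2 fragments:
  20–35 → 16 bp
  36–151 then 1–19 → 116 + 19 = 135 bp
Sorted largest to smallest: 135, 16 bp.

135, 16 bp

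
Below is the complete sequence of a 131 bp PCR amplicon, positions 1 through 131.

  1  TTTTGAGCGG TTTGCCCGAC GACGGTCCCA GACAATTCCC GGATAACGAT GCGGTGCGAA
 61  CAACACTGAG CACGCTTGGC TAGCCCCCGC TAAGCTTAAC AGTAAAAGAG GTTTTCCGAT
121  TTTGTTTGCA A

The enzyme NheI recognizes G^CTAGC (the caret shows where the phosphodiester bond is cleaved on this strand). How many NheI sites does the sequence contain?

1

GCTAGC occurs starting at position 79.
NheI cuts at 1 site.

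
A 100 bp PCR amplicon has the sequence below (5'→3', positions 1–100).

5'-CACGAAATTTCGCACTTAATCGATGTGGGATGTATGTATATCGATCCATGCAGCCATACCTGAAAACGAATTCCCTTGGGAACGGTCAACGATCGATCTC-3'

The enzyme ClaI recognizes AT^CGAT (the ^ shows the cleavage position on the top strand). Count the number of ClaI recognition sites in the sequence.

3

ATCGAT occurs starting at positions 19, 40, 92.
ClaI cuts at 3 sites.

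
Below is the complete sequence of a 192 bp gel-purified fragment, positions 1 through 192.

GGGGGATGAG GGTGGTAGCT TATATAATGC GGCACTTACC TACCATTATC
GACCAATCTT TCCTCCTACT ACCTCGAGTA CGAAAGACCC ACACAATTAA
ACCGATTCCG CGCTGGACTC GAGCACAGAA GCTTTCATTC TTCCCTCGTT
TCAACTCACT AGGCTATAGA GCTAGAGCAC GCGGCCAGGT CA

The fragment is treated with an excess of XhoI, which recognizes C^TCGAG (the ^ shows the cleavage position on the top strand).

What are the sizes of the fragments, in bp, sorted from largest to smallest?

XhoI sites (CTCGAG) start at positions 73, 118.
XhoI cuts after the first base of each site, so after positions 73, 118.
Linear molecule, 2 cuts → 3 fragments:
  1–73 → 73 bp
  74–118 → 45 bp
  119–192 → 74 bp
Sorted largest to smallest: 74, 73, 45 bp.

74, 73, 45 bp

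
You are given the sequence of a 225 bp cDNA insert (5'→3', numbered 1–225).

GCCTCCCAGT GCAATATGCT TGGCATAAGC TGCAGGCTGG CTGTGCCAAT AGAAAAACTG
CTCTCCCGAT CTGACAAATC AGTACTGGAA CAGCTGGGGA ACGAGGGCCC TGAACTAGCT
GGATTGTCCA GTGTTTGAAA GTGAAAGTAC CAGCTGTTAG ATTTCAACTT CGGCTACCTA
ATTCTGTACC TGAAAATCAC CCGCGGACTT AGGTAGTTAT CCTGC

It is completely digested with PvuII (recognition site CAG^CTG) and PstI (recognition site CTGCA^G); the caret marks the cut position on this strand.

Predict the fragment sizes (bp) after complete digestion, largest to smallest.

PvuII sites (CAGCTG) start at positions 91, 151.
PvuII cuts after base 3 of each site, so after positions 93, 153.
The PstI site (CTGCAG) starts at position 30.
PstI cuts after base 5 of each site (before the last base), so after position 34.
Combined cut positions: 34, 93, 153.
Linear molecule, 3 cuts → 4 fragments:
  1–34 → 34 bp
  35–93 → 59 bp
  94–153 → 60 bp
  154–225 → 72 bp
Sorted largest to smallest: 72, 60, 59, 34 bp.

72, 60, 59, 34 bp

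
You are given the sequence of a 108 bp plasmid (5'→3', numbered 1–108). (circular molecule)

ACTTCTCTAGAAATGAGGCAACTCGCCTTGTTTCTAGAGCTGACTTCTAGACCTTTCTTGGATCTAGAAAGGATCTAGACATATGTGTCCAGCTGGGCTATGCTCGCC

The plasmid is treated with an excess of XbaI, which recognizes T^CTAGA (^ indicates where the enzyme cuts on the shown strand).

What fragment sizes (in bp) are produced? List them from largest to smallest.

40, 27, 17, 13, 11 bp

XbaI sites (TCTAGA) start at positions 6, 33, 46, 63, 74.
XbaI cuts after the first base of each site, so after positions 6, 33, 46, 63, 74.
Circular molecule, 5 cuts → 5 fragments:
  7–33 → 27 bp
  34–46 → 13 bp
  47–63 → 17 bp
  64–74 → 11 bp
  75–108 then 1–6 → 34 + 6 = 40 bp
Sorted largest to smallest: 40, 27, 17, 13, 11 bp.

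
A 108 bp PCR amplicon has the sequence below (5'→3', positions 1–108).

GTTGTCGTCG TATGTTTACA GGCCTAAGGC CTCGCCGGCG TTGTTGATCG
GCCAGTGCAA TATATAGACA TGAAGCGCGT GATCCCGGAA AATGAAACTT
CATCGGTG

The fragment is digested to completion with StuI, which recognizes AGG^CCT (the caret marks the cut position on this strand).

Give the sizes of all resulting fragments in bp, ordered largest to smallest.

StuI sites (AGGCCT) start at positions 20, 27.
StuI cuts after base 3 of each site, so after positions 22, 29.
Linear molecule, 2 cuts → 3 fragments:
  1–22 → 22 bp
  23–29 → 7 bp
  30–108 → 79 bp
Sorted largest to smallest: 79, 22, 7 bp.

79, 22, 7 bp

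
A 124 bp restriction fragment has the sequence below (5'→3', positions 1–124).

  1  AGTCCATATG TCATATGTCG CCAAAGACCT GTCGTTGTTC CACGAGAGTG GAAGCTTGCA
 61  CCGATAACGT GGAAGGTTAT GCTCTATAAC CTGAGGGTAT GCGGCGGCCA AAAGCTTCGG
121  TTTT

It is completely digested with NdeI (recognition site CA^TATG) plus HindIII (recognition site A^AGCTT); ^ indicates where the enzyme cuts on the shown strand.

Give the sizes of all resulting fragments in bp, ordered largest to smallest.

NdeI sites (CATATG) start at positions 5, 12.
NdeI cuts after base 2 of each site, so after positions 6, 13.
HindIII sites (AAGCTT) start at positions 52, 112.
HindIII cuts after the first base of each site, so after positions 52, 112.
Combined cut positions: 6, 13, 52, 112.
Linear molecule, 4 cuts → 5 fragments:
  1–6 → 6 bp
  7–13 → 7 bp
  14–52 → 39 bp
  53–112 → 60 bp
  113–124 → 12 bp
Sorted largest to smallest: 60, 39, 12, 7, 6 bp.

60, 39, 12, 7, 6 bp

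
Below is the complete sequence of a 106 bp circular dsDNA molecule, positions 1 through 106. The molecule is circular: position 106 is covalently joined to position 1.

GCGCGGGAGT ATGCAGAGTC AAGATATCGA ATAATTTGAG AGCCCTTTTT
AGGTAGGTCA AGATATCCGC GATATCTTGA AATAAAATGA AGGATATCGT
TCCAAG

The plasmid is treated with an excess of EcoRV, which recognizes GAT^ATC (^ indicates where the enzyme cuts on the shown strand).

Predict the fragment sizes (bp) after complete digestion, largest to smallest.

EcoRV sites (GATATC) start at positions 23, 62, 71, 93.
EcoRV cuts after base 3 of each site, so after positions 25, 64, 73, 95.
Circular molecule, 4 cuts → 4 fragments:
  26–64 → 39 bp
  65–73 → 9 bp
  74–95 → 22 bp
  96–106 then 1–25 → 11 + 25 = 36 bp
Sorted largest to smallest: 39, 36, 22, 9 bp.

39, 36, 22, 9 bp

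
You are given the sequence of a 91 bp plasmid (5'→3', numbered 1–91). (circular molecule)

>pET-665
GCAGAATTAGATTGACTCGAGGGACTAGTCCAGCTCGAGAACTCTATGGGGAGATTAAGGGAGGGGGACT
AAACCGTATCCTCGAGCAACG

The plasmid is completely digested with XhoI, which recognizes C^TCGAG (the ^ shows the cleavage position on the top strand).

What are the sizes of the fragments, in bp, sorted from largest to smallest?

47, 26, 18 bp

XhoI sites (CTCGAG) start at positions 16, 34, 81.
XhoI cuts after the first base of each site, so after positions 16, 34, 81.
Circular molecule, 3 cuts → 3 fragments:
  17–34 → 18 bp
  35–81 → 47 bp
  82–91 then 1–16 → 10 + 16 = 26 bp
Sorted largest to smallest: 47, 26, 18 bp.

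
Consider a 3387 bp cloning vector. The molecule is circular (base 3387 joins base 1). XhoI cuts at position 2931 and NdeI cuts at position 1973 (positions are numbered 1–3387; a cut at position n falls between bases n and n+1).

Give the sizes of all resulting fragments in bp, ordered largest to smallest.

Combined cut positions (sorted): 1973, 2931.
Circular molecule, 2 cuts → 2 fragments:
  2931 − 1973 = 958 bp
  wrap: 3387 − 2931 + 1973 = 2429 bp
Sorted largest to smallest: 2429, 958 bp.

2429, 958 bp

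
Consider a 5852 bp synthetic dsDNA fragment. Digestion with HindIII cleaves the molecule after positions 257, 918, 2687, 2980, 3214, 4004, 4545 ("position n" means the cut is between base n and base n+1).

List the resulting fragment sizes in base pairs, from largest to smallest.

1769, 1307, 790, 661, 541, 293, 257, 234 bp

Linear molecule, 7 cuts → 8 fragments:
  257 − 0 = 257 bp
  918 − 257 = 661 bp
  2687 − 918 = 1769 bp
  2980 − 2687 = 293 bp
  3214 − 2980 = 234 bp
  4004 − 3214 = 790 bp
  4545 − 4004 = 541 bp
  5852 − 4545 = 1307 bp
Sorted largest to smallest: 1769, 1307, 790, 661, 541, 293, 257, 234 bp.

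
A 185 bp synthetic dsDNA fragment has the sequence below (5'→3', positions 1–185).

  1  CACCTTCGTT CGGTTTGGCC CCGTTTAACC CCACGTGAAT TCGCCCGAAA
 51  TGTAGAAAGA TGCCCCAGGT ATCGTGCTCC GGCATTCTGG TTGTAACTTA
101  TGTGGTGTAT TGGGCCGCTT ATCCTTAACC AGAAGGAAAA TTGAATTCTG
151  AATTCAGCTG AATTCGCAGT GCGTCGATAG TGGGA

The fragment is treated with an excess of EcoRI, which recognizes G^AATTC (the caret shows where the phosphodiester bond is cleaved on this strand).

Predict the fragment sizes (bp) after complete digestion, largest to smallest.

106, 37, 25, 10, 7 bp

EcoRI sites (GAATTC) start at positions 37, 143, 150, 160.
EcoRI cuts after the first base of each site, so after positions 37, 143, 150, 160.
Linear molecule, 4 cuts → 5 fragments:
  1–37 → 37 bp
  38–143 → 106 bp
  144–150 → 7 bp
  151–160 → 10 bp
  161–185 → 25 bp
Sorted largest to smallest: 106, 37, 25, 10, 7 bp.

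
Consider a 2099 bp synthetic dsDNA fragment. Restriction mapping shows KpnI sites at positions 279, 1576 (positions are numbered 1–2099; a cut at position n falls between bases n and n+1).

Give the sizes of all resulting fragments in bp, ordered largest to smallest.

1297, 523, 279 bp

Linear molecule, 2 cuts → 3 fragments:
  279 − 0 = 279 bp
  1576 − 279 = 1297 bp
  2099 − 1576 = 523 bp
Sorted largest to smallest: 1297, 523, 279 bp.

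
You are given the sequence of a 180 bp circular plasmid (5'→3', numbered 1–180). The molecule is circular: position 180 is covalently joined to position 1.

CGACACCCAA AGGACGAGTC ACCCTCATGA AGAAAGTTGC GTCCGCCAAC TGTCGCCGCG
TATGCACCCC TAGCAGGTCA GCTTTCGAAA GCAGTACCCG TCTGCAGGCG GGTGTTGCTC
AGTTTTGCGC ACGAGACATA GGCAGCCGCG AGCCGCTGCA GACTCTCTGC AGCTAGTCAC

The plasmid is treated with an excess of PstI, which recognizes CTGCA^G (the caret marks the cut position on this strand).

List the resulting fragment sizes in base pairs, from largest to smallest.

PstI sites (CTGCAG) start at positions 102, 156, 167.
PstI cuts after base 5 of each site (before the last base), so after positions 106, 160, 171.
Circular molecule, 3 cuts → 3 fragments:
  107–160 → 54 bp
  161–171 → 11 bp
  172–180 then 1–106 → 9 + 106 = 115 bp
Sorted largest to smallest: 115, 54, 11 bp.

115, 54, 11 bp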